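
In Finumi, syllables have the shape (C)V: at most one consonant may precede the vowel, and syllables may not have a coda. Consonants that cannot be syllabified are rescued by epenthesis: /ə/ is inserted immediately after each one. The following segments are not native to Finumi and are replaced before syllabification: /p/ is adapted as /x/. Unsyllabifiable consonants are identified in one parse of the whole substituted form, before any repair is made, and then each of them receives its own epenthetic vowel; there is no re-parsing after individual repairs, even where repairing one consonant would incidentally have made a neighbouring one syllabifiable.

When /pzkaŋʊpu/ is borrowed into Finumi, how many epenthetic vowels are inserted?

2

After substitution the input is /xzkaŋʊxu/.
The unsyllabifiable consonants are /x/, /z/; each receives one epenthetic vowel.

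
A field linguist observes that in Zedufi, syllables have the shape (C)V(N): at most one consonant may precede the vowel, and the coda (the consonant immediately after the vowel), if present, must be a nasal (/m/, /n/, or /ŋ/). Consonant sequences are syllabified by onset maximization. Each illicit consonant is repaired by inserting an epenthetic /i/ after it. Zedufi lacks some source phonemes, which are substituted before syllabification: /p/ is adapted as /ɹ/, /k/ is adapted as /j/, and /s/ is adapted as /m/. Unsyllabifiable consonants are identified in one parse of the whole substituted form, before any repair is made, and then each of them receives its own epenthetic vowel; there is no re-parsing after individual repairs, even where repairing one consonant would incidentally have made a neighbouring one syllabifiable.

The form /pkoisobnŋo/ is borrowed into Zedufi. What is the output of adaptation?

ɹijoimobiniŋo

Substitution: /p/ → /ɹ/, /k/ → /j/, /s/ → /m/, giving /ɹjoimobnŋo/.
Syllabifying with onset maximization leaves /ɹ/, /b/, /n/ stranded (only a nasal (/m/, /n/, or /ŋ/) is licensed in coda position; onsets are limited to one consonant).
Epenthesis after each stranded consonant: /ɹ/ → /ɹi/, /b/ → /bi/, /n/ → /ni/.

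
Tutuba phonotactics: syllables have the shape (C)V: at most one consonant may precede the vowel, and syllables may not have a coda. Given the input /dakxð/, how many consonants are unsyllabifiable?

The consonants /k/, /x/, /ð/ cannot be parsed into a legal (C)V syllable (no codas are permitted; onsets are limited to one consonant).

3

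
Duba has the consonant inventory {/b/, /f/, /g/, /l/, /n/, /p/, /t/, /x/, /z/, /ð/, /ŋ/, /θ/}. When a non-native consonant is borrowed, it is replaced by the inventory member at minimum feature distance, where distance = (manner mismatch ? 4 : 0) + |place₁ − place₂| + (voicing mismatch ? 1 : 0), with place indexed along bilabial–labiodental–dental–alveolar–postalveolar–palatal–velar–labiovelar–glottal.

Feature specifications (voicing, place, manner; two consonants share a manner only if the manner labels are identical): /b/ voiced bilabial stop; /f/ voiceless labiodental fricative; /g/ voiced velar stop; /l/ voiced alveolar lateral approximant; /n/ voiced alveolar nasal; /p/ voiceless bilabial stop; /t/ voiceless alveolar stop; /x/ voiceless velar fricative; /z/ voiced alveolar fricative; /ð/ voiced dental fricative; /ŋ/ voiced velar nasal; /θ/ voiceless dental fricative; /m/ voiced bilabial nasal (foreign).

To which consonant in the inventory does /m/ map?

n

/n/ is closest: same manner (nasal), place distance 3 (bilabial→alveolar), same voicing; total 3. Next closest is /b/ at distance 4.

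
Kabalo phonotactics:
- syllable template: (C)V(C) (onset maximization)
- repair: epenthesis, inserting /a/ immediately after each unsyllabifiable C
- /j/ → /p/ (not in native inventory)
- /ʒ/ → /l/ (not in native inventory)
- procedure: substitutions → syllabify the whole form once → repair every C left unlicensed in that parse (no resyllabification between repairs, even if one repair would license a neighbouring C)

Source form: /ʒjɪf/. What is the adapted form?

lapɪf

Substitution: /ʒ/ → /l/, /j/ → /p/, giving /lpɪf/.
Syllabifying with onset maximization leaves /l/ stranded (at most one coda consonant is licensed; onsets are limited to one consonant).
Inserting the epenthetic vowel yields /l/ → /la/.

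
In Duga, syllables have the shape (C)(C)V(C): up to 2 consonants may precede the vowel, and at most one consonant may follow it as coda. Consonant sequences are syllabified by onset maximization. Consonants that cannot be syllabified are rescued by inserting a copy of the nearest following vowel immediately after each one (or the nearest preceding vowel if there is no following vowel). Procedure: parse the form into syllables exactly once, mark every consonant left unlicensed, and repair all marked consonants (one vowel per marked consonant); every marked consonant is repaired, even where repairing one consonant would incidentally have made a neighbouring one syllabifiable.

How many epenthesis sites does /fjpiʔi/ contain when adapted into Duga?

1

The unsyllabifiable consonants are /f/; each receives one epenthetic vowel.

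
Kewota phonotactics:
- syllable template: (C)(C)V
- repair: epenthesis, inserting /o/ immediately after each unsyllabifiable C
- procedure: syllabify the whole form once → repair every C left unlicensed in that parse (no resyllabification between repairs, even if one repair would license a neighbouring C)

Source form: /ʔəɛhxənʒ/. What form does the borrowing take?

ʔəɛhxənoʒo

Syllabifying with onset maximization leaves /n/, /ʒ/ stranded (no codas are permitted; onsets may contain at most 2 consonants).
Epenthesis after each stranded consonant: /n/ → /no/, /ʒ/ → /ʒo/.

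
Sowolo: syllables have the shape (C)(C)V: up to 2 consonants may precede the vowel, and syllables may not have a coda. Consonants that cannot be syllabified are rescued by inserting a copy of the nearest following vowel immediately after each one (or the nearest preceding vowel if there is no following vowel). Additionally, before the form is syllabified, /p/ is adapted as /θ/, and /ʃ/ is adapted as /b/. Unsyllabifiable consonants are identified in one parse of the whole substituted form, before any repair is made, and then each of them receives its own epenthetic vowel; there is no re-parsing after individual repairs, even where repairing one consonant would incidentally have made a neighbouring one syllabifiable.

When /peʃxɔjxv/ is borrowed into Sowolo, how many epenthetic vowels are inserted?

After substitution the input is /θebxɔjxv/.
The unsyllabifiable consonants are /j/, /x/, /v/; each receives one epenthetic vowel.

3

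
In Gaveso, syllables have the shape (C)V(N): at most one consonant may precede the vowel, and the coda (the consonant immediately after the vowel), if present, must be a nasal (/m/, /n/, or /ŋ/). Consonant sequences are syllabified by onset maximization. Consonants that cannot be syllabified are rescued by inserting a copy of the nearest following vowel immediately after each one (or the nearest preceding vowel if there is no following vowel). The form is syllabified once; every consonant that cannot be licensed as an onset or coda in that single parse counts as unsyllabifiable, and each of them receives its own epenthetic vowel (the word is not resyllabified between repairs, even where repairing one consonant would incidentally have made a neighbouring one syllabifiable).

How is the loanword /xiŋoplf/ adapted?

Syllabifying with onset maximization leaves /p/, /l/, /f/ stranded (only a nasal (/m/, /n/, or /ŋ/) is licensed in coda position; onsets are limited to one consonant).
Each unlicensed consonant becomes the onset of a new syllable: /p/ → /po/, /l/ → /lo/, /f/ → /fo/.

xiŋopolofo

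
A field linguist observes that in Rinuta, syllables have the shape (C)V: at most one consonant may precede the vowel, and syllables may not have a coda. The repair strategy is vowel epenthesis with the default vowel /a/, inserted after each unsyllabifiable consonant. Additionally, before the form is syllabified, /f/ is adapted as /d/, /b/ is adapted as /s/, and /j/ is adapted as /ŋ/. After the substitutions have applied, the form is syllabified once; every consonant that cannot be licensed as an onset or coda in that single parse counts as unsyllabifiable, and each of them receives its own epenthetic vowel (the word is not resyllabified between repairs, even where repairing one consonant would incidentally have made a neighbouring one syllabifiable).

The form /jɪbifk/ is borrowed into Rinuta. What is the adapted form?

ŋɪsidaka

Substitution: /j/ → /ŋ/, /b/ → /s/, /f/ → /d/, giving /ŋɪsidk/.
The consonants /d/, /k/ cannot be parsed into a legal (C)V syllable (no codas are permitted; onsets are limited to one consonant).
Epenthesis after each stranded consonant: /d/ → /da/, /k/ → /ka/.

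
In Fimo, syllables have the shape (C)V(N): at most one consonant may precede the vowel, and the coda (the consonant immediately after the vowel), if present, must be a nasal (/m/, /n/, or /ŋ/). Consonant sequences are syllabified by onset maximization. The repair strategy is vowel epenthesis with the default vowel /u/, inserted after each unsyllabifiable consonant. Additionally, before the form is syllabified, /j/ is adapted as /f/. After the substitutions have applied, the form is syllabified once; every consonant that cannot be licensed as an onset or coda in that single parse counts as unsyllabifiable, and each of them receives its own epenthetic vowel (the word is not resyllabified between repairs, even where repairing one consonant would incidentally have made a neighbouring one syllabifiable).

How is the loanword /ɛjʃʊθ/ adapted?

Substitution: /j/ → /f/, giving /ɛfʃʊθ/.
Syllabifying with onset maximization leaves /f/, /θ/ stranded (only a nasal (/m/, /n/, or /ŋ/) is licensed in coda position; onsets are limited to one consonant).
Each unlicensed consonant becomes the onset of a new syllable: /f/ → /fu/, /θ/ → /θu/.

ɛfuʃʊθu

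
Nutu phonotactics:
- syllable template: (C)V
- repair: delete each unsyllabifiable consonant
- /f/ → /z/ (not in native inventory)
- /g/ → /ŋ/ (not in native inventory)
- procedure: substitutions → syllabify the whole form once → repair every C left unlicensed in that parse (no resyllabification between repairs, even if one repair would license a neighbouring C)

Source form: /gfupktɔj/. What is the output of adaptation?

Substitution: /g/ → /ŋ/, /f/ → /z/, giving /ŋzupktɔj/.
The consonants /ŋ/, /p/, /k/, /j/ cannot be parsed into a legal (C)V syllable (no codas are permitted; onsets are limited to one consonant).
Deletion applies to /ŋ/, /p/, /k/, /j/.

zutɔ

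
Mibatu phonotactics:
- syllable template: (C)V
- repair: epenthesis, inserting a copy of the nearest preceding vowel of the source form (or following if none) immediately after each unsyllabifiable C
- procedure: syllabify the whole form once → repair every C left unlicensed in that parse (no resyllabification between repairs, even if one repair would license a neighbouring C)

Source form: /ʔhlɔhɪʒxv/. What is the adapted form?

ʔɔhɔlɔhɪʒɪxɪvɪ

Under (C)V, the unsyllabifiable consonants are /ʔ/, /h/, /ʒ/, /x/, /v/ (no codas are permitted; onsets are limited to one consonant).
Epenthesis after each stranded consonant: /ʔ/ → /ʔɔ/, /h/ → /hɔ/, /ʒ/ → /ʒɪ/, /x/ → /xɪ/, /v/ → /vɪ/.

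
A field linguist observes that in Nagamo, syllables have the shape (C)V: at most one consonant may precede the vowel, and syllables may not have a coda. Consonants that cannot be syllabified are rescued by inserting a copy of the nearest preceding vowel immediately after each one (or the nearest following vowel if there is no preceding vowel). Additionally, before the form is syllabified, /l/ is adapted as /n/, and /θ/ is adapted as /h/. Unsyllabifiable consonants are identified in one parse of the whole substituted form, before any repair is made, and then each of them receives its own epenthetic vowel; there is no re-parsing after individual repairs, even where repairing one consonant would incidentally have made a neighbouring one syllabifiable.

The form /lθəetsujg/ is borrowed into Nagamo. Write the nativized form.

Substitution: /l/ → /n/, /θ/ → /h/, giving /nhəetsujg/.
Under (C)V, the unsyllabifiable consonants are /n/, /t/, /j/, /g/ (no codas are permitted; onsets are limited to one consonant).
Inserting the epenthetic vowel yields /n/ → /nə/, /t/ → /te/, /j/ → /ju/, /g/ → /gu/.

nəhəetesujugu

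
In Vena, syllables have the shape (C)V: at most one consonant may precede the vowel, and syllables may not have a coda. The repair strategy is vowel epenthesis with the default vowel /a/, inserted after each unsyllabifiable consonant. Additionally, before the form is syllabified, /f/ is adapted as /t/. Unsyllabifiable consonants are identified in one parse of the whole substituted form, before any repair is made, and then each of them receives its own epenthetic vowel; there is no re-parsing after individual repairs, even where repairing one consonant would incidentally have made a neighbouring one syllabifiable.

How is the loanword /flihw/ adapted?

Substitution: /f/ → /t/, giving /tlihw/.
Under (C)V, the unsyllabifiable consonants are /t/, /h/, /w/ (no codas are permitted; onsets are limited to one consonant).
Inserting the epenthetic vowel yields /t/ → /ta/, /h/ → /ha/, /w/ → /wa/.

talihawa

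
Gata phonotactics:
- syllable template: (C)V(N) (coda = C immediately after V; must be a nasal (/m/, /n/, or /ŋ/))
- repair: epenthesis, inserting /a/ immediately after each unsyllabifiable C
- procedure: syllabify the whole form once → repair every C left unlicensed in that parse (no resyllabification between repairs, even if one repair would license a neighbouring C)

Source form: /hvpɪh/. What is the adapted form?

havapɪha

The consonants /h/, /v/, /h/ cannot be parsed into a legal (C)V(N) syllable (only a nasal (/m/, /n/, or /ŋ/) is licensed in coda position; onsets are limited to one consonant).
Inserting the epenthetic vowel yields /h/ → /ha/, /v/ → /va/, /h/ → /ha/.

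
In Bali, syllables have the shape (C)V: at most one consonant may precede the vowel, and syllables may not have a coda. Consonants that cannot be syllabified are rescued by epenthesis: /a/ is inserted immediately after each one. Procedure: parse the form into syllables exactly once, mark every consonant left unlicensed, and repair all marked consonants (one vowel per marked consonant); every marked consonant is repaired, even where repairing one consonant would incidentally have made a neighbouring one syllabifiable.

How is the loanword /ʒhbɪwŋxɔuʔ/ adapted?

Syllabifying with onset maximization leaves /ʒ/, /h/, /w/, /ŋ/, /ʔ/ stranded (no codas are permitted; onsets are limited to one consonant).
Each unlicensed consonant becomes the onset of a new syllable: /ʒ/ → /ʒa/, /h/ → /ha/, /w/ → /wa/, /ŋ/ → /ŋa/, /ʔ/ → /ʔa/.

ʒahabɪwaŋaxɔuʔa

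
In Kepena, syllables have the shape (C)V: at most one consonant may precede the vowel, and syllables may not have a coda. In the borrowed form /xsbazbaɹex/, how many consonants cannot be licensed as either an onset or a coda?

4

Syllabifying with onset maximization leaves /x/, /s/, /z/, /x/ stranded (no codas are permitted; onsets are limited to one consonant).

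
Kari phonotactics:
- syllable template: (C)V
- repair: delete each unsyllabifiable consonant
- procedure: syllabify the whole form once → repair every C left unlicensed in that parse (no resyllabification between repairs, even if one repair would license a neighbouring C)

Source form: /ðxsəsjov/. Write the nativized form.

səjo

Syllabifying with onset maximization leaves /ð/, /x/, /s/, /v/ stranded (no codas are permitted; onsets are limited to one consonant).
Deleting the stranded consonants removes /ð/, /x/, /s/, /v/.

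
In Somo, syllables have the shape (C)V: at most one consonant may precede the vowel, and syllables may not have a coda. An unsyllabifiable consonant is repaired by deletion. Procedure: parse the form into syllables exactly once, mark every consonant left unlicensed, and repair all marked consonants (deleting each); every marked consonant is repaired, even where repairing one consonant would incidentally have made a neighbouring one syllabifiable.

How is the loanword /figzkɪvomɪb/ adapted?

fikɪvomɪ

Syllabifying with onset maximization leaves /g/, /z/, /b/ stranded (no codas are permitted; onsets are limited to one consonant).
Each unlicensed consonant is deleted: /g/, /z/, /b/.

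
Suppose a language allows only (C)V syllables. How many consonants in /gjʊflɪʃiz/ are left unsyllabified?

Under (C)V, the unsyllabifiable consonants are /g/, /f/, /z/ (no codas are permitted; onsets are limited to one consonant).

3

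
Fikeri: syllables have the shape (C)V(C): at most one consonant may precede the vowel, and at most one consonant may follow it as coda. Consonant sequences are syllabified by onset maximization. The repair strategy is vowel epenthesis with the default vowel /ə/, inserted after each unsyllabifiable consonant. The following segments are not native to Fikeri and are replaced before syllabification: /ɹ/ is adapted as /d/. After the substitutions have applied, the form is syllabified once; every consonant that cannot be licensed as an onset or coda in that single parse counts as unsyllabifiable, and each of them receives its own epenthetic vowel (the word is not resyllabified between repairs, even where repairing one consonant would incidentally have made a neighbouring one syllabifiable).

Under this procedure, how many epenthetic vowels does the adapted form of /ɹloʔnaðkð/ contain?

After substitution the input is /dloʔnaðkð/.
The unsyllabifiable consonants are /d/, /k/, /ð/; each receives one epenthetic vowel.

3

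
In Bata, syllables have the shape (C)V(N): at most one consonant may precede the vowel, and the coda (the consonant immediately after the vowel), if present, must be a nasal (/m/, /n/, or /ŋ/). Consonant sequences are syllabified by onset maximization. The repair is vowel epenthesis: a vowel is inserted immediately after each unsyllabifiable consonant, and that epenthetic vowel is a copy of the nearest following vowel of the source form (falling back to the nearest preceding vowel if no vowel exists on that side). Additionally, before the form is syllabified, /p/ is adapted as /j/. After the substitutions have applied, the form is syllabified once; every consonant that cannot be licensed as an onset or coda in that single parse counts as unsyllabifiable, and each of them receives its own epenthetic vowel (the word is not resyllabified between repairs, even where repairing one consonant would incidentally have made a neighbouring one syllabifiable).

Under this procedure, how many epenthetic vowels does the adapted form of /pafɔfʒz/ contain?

3

After substitution the input is /jafɔfʒz/.
The unsyllabifiable consonants are /f/, /ʒ/, /z/; each receives one epenthetic vowel.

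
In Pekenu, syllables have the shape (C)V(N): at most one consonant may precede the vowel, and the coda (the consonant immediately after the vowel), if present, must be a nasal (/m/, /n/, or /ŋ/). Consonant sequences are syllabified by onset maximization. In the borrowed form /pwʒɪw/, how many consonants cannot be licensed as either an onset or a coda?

Syllabifying with onset maximization leaves /p/, /w/, /w/ stranded (only a nasal (/m/, /n/, or /ŋ/) is licensed in coda position; onsets are limited to one consonant).

3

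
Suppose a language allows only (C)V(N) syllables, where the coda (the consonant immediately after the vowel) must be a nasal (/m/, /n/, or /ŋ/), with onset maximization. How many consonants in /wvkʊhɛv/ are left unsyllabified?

Under (C)V(N), the unsyllabifiable consonants are /w/, /v/, /v/ (only a nasal (/m/, /n/, or /ŋ/) is licensed in coda position; onsets are limited to one consonant).

3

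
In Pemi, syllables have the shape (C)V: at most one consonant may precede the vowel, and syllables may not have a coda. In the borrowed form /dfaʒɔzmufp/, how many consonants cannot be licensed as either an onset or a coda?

Syllabifying with onset maximization leaves /d/, /z/, /f/, /p/ stranded (no codas are permitted; onsets are limited to one consonant).

4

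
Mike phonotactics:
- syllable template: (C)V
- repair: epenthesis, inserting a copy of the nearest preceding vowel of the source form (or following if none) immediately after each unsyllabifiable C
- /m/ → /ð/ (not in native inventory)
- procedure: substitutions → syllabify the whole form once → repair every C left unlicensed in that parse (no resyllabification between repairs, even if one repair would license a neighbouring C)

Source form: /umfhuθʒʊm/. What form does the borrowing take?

Substitution: /m/ → /ð/, giving /uðfhuθʒʊð/.
Syllabifying with onset maximization leaves /ð/, /f/, /θ/, /ð/ stranded (no codas are permitted; onsets are limited to one consonant).
Each unlicensed consonant becomes the onset of a new syllable: /ð/ → /ðu/, /f/ → /fu/, /θ/ → /θu/, /ð/ → /ðʊ/.

uðufuhuθuʒʊðʊ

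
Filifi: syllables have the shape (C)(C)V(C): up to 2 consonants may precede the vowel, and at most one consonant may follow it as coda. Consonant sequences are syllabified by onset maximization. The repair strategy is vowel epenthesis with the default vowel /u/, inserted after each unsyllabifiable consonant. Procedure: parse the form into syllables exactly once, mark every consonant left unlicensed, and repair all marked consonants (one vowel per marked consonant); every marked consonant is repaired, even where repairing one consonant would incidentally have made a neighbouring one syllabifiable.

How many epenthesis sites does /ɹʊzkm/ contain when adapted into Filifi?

The unsyllabifiable consonants are /k/, /m/; each receives one epenthetic vowel.

2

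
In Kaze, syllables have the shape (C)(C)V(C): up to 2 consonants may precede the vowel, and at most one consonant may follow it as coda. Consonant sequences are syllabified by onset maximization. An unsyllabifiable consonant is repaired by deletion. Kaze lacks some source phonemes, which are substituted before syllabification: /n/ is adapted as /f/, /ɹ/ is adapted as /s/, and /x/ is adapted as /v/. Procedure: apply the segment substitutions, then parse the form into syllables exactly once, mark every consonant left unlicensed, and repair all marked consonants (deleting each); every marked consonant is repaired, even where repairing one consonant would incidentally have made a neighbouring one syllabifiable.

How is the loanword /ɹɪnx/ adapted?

Substitution: /ɹ/ → /s/, /n/ → /f/, /x/ → /v/, giving /sɪfv/.
Syllabifying with onset maximization leaves /v/ stranded (at most one coda consonant is licensed; onsets may contain at most 2 consonants).
Each unlicensed consonant is deleted: /v/.

sɪf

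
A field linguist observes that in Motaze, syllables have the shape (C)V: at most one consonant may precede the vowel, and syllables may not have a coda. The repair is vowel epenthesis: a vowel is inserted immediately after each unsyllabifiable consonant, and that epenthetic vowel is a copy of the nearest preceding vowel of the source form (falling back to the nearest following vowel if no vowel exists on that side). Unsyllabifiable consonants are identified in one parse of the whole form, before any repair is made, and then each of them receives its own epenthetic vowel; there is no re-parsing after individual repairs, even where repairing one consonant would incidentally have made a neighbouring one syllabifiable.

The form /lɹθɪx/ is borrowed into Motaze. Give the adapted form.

Syllabifying with onset maximization leaves /l/, /ɹ/, /x/ stranded (no codas are permitted; onsets are limited to one consonant).
Epenthesis after each stranded consonant: /l/ → /lɪ/, /ɹ/ → /ɹɪ/, /x/ → /xɪ/.

lɪɹɪθɪxɪ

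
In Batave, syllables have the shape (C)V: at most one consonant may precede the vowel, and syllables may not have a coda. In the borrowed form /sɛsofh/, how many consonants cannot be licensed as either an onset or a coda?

Under (C)V, the unsyllabifiable consonants are /f/, /h/ (no codas are permitted; onsets are limited to one consonant).

2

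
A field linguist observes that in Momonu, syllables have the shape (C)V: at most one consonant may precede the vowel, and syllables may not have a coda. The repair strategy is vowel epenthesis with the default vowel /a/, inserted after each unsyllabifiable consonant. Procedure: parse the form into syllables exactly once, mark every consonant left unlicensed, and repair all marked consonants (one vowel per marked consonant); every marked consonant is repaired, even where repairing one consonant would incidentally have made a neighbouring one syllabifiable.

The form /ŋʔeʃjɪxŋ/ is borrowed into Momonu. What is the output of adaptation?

ŋaʔeʃajɪxaŋa

Under (C)V, the unsyllabifiable consonants are /ŋ/, /ʃ/, /x/, /ŋ/ (no codas are permitted; onsets are limited to one consonant).
Epenthesis after each stranded consonant: /ŋ/ → /ŋa/, /ʃ/ → /ʃa/, /x/ → /xa/, /ŋ/ → /ŋa/.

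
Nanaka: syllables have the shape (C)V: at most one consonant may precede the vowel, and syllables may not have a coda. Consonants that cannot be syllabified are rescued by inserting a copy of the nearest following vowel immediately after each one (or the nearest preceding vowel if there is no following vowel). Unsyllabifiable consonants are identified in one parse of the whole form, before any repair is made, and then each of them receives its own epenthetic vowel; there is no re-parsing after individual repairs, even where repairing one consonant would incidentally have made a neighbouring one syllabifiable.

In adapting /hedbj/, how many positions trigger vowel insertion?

3

The unsyllabifiable consonants are /d/, /b/, /j/; each receives one epenthetic vowel.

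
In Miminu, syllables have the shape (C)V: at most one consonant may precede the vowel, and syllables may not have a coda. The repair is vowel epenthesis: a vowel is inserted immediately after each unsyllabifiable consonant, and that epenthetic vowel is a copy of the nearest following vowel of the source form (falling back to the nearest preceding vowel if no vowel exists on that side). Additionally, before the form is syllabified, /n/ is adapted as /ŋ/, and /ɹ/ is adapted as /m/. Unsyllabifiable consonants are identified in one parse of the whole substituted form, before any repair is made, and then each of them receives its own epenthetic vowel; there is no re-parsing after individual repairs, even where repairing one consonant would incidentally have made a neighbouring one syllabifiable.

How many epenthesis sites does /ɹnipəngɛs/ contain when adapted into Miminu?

3

After substitution the input is /mŋipəŋgɛs/.
The unsyllabifiable consonants are /m/, /ŋ/, /s/; each receives one epenthetic vowel.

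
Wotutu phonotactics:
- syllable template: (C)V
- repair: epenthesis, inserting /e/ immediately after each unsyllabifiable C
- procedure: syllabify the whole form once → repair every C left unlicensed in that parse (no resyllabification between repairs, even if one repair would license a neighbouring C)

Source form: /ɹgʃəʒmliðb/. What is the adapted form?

ɹegeʃəʒemeliðebe

Under (C)V, the unsyllabifiable consonants are /ɹ/, /g/, /ʒ/, /m/, /ð/, /b/ (no codas are permitted; onsets are limited to one consonant).
Inserting the epenthetic vowel yields /ɹ/ → /ɹe/, /g/ → /ge/, /ʒ/ → /ʒe/, /m/ → /me/, /ð/ → /ðe/, /b/ → /be/.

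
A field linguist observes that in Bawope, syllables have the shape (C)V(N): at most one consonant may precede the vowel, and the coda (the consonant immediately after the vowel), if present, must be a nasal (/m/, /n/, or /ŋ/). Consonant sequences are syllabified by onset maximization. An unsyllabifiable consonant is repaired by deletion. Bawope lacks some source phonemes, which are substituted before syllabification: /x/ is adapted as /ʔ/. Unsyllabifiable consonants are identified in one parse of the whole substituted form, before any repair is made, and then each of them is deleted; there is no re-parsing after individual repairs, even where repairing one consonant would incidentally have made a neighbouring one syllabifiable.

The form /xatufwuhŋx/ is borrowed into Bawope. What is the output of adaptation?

ʔatuwu

Substitution: /x/ → /ʔ/, giving /ʔatufwuhŋʔ/.
Syllabifying with onset maximization leaves /f/, /h/, /ŋ/, /ʔ/ stranded (only a nasal (/m/, /n/, or /ŋ/) is licensed in coda position; onsets are limited to one consonant).
Deleting the stranded consonants removes /f/, /h/, /ŋ/, /ʔ/.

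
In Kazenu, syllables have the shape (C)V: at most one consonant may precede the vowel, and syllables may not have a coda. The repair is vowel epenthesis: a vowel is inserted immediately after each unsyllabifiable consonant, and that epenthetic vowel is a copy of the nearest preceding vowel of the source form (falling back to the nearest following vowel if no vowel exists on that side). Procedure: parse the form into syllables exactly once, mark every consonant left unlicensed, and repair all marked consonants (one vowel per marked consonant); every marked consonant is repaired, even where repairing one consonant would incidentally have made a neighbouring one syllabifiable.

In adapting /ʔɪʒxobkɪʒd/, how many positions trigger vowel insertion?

4

The unsyllabifiable consonants are /ʒ/, /b/, /ʒ/, /d/; each receives one epenthetic vowel.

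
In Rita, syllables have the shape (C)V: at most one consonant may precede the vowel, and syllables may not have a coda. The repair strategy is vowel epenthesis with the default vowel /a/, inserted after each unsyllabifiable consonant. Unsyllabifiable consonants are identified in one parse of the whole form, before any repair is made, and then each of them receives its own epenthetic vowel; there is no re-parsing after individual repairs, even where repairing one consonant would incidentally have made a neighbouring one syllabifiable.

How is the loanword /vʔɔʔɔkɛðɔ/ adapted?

vaʔɔʔɔkɛðɔ

The consonants /v/ cannot be parsed into a legal (C)V syllable (no codas are permitted; onsets are limited to one consonant).
Each unlicensed consonant becomes the onset of a new syllable: /v/ → /va/.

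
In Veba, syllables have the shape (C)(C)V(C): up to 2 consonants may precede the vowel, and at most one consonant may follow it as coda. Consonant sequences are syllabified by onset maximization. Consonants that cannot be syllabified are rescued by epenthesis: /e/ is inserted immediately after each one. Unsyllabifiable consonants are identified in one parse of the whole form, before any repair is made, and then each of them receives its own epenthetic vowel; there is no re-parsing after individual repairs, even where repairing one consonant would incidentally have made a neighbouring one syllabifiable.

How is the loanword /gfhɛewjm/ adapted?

gefhɛewjeme

Under (C)(C)V(C), the unsyllabifiable consonants are /g/, /j/, /m/ (at most one coda consonant is licensed; onsets may contain at most 2 consonants).
Epenthesis after each stranded consonant: /g/ → /ge/, /j/ → /je/, /m/ → /me/.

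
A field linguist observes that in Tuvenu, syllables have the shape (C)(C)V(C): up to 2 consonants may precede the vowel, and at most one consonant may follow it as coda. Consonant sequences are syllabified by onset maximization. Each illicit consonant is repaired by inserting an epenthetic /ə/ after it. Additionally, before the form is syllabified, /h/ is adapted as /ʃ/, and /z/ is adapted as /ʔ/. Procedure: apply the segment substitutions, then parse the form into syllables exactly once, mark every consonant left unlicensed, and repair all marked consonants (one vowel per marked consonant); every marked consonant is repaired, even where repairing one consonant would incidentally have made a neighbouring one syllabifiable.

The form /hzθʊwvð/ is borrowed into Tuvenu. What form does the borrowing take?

Substitution: /h/ → /ʃ/, /z/ → /ʔ/, giving /ʃʔθʊwvð/.
Under (C)(C)V(C), the unsyllabifiable consonants are /ʃ/, /v/, /ð/ (at most one coda consonant is licensed; onsets may contain at most 2 consonants).
Epenthesis after each stranded consonant: /ʃ/ → /ʃə/, /v/ → /və/, /ð/ → /ðə/.

ʃəʔθʊwvəðə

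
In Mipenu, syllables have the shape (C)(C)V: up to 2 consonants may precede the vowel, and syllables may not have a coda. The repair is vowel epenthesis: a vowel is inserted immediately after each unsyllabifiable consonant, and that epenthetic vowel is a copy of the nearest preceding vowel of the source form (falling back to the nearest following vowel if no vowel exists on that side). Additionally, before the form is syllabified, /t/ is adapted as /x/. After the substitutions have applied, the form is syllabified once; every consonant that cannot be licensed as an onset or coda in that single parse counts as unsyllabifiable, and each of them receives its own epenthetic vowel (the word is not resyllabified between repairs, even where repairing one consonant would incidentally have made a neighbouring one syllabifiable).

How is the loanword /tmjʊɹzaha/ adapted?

xʊmjʊɹzaha

Substitution: /t/ → /x/, giving /xmjʊɹzaha/.
Under (C)(C)V, the unsyllabifiable consonants are /x/ (no codas are permitted; onsets may contain at most 2 consonants).
Each unlicensed consonant becomes the onset of a new syllable: /x/ → /xʊ/.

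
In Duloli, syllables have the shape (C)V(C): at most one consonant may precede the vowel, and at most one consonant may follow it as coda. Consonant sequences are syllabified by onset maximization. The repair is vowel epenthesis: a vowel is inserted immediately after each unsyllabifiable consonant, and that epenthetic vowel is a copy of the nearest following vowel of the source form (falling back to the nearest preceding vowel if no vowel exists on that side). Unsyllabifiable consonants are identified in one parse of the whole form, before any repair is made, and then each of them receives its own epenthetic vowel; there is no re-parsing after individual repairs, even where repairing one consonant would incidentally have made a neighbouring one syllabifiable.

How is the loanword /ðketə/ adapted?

ðeketə

Syllabifying with onset maximization leaves /ð/ stranded (at most one coda consonant is licensed; onsets are limited to one consonant).
Inserting the epenthetic vowel yields /ð/ → /ðe/.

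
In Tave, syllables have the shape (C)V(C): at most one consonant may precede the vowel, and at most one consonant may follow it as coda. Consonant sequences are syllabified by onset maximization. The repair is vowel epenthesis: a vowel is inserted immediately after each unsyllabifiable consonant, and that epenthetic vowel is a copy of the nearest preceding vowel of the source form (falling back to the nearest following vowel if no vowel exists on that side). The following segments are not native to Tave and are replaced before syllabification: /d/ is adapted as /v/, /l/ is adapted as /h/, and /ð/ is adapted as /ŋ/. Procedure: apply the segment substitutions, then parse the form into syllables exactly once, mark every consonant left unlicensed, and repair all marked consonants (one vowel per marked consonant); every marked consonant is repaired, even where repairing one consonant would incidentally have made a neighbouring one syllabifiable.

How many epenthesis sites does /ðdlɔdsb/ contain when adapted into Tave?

4

After substitution the input is /ŋvhɔvsb/.
The unsyllabifiable consonants are /ŋ/, /v/, /s/, /b/; each receives one epenthetic vowel.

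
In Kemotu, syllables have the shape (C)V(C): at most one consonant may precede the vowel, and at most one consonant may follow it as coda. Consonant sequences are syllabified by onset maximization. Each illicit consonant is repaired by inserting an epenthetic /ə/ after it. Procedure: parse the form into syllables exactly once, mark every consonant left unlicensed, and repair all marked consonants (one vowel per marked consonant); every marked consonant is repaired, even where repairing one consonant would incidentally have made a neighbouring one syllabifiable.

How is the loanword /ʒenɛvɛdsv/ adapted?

ʒenɛvɛdsəvə

Syllabifying with onset maximization leaves /s/, /v/ stranded (at most one coda consonant is licensed; onsets are limited to one consonant).
Epenthesis after each stranded consonant: /s/ → /sə/, /v/ → /və/.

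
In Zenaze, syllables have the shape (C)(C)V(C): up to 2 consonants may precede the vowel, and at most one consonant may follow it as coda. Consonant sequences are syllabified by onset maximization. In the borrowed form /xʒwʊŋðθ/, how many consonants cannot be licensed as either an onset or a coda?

3

The consonants /x/, /ð/, /θ/ cannot be parsed into a legal (C)(C)V(C) syllable (at most one coda consonant is licensed; onsets may contain at most 2 consonants).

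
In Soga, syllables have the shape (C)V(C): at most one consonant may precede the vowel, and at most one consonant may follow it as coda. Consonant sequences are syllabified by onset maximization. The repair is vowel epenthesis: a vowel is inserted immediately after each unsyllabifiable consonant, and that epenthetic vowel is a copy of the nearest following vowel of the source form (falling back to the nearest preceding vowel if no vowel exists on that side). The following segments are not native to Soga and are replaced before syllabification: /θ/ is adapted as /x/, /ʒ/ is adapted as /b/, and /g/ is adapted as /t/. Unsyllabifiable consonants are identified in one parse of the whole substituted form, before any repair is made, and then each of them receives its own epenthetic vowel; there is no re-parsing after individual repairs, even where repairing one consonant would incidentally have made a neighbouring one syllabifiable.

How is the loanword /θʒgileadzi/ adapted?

Substitution: /θ/ → /x/, /ʒ/ → /b/, /g/ → /t/, giving /xbtileadzi/.
Syllabifying with onset maximization leaves /x/, /b/ stranded (at most one coda consonant is licensed; onsets are limited to one consonant).
Epenthesis after each stranded consonant: /x/ → /xi/, /b/ → /bi/.

xibitileadzi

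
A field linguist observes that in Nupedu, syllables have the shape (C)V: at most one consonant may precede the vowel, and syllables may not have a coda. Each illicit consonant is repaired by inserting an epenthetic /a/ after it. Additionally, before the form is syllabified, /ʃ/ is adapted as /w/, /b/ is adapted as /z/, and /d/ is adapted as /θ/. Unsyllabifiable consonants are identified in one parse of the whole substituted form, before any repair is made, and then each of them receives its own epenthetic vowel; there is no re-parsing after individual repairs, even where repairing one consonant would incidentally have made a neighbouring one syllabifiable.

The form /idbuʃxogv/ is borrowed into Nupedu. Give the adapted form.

Substitution: /d/ → /θ/, /b/ → /z/, /ʃ/ → /w/, giving /iθzuwxogv/.
Under (C)V, the unsyllabifiable consonants are /θ/, /w/, /g/, /v/ (no codas are permitted; onsets are limited to one consonant).
Epenthesis after each stranded consonant: /θ/ → /θa/, /w/ → /wa/, /g/ → /ga/, /v/ → /va/.

iθazuwaxogava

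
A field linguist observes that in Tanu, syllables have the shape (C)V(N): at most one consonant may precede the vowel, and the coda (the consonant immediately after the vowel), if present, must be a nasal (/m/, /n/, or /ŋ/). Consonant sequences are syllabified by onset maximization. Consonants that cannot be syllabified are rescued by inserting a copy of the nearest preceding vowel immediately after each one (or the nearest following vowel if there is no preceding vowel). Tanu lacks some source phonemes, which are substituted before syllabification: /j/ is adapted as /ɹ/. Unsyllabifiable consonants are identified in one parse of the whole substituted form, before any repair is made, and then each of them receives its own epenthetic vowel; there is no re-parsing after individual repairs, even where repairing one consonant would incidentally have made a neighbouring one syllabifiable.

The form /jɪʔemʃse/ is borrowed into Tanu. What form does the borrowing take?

Substitution: /j/ → /ɹ/, giving /ɹɪʔemʃse/.
Syllabifying with onset maximization leaves /ʃ/ stranded (only a nasal (/m/, /n/, or /ŋ/) is licensed in coda position; onsets are limited to one consonant).
Inserting the epenthetic vowel yields /ʃ/ → /ʃe/.

ɹɪʔemʃese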